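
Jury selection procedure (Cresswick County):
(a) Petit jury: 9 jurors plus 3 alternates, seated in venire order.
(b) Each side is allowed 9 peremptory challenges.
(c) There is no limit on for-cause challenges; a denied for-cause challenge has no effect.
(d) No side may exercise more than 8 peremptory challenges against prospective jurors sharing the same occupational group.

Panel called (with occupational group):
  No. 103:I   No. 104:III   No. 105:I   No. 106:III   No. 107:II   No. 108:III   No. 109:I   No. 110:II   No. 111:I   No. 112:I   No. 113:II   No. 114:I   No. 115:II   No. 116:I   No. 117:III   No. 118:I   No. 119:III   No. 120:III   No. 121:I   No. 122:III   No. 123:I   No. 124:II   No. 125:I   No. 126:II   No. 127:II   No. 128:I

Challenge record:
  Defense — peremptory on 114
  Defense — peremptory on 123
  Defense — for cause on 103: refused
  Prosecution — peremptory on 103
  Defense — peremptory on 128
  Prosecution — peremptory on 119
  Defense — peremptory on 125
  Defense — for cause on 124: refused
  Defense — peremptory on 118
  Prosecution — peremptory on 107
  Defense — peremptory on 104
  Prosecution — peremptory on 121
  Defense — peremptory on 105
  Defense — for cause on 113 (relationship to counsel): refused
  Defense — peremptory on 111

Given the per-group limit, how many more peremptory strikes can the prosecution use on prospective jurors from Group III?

5

Prosecution peremptories so far: #103, #119, #107, #121 — 4 of 9 used, 5 left overall.
Against Group III: #119 — 1 used; per-group cap 8 leaves 7.
Binding limit: min(5, 7) = 5.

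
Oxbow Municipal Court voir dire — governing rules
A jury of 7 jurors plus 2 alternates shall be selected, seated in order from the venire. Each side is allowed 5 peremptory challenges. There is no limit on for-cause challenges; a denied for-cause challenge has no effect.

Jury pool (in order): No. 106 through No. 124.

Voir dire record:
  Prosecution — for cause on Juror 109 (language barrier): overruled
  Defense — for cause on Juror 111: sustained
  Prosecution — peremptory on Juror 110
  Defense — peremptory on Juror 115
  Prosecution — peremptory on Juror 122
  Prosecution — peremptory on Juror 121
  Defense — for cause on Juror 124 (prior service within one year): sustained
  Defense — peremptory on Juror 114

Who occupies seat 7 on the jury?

Removed: #110, #111, #114, #115, #121, #122, #124. (#109 stays — for-cause denied.)
Filling seats in venire order through position 7: #106, #107, #108, #109, #112, #113, #116.
So seat 7 is #116.

116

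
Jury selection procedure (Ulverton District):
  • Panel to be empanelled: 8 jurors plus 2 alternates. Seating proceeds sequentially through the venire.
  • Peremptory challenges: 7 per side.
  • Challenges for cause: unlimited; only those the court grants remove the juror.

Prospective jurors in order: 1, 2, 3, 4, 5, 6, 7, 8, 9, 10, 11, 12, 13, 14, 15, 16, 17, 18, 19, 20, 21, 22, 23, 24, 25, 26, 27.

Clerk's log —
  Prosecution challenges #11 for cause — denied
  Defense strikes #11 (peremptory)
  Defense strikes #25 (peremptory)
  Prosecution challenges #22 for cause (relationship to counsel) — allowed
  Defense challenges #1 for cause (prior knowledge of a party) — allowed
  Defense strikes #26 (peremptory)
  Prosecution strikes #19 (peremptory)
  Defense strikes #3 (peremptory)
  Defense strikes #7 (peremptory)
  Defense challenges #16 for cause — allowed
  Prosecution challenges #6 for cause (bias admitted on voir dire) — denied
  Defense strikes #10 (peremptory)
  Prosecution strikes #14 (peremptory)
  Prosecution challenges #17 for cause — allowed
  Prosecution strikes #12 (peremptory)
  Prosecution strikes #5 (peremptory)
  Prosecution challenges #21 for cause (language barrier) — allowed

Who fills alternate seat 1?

Removed: #1, #3, #5, #7, #10, #11, #12, #14, #16, #17, #19, #21, #22, #25, #26. (#6 stays — for-cause denied.)
Seating in order: seats 1–8 → #2, #4, #6, #8, #9, #13, #15, #18; alternates → #20, #23.
So alternate 1 is #20.

20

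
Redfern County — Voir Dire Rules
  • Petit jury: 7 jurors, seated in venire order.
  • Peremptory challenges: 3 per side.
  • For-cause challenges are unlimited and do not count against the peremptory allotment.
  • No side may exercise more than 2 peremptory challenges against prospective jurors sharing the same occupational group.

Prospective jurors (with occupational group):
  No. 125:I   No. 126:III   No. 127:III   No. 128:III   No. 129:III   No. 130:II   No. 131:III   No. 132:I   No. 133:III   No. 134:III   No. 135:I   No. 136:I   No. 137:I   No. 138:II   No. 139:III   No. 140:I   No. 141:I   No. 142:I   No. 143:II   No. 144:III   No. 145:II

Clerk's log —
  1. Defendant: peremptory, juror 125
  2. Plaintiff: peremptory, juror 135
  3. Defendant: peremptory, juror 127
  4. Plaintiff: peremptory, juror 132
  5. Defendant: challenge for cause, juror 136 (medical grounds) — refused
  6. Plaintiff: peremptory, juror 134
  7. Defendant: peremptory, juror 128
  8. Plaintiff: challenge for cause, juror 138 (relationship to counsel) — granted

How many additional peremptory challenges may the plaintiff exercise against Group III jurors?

0

Plaintiff peremptories so far: #135, #132, #134 — 3 of 3 used, 0 left overall.
Against Group III: #134 — 1 used; per-group cap 2 leaves 1.
Binding limit: min(0, 1) = 0.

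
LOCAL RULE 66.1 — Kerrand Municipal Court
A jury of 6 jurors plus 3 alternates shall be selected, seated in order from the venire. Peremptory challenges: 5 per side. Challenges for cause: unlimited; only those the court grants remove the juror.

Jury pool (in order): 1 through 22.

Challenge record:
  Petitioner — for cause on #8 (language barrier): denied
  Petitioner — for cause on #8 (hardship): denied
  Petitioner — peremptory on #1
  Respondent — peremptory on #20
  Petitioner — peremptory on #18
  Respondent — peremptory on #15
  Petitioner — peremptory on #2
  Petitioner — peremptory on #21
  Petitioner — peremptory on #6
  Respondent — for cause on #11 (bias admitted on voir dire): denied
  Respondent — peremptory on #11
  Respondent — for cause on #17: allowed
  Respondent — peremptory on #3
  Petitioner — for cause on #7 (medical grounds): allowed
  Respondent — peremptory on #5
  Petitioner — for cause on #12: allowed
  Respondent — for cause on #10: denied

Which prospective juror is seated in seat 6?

14

Removed: #1, #2, #3, #5, #6, #7, #11, #12, #15, #17, #18, #20, #21. (#8, #10 stay — for-cause denied.)
Seating in order: seats 1–6 → #4, #8, #9, #10, #13, #14; alternates → #16, #19, #22.
So seat 6 is #14.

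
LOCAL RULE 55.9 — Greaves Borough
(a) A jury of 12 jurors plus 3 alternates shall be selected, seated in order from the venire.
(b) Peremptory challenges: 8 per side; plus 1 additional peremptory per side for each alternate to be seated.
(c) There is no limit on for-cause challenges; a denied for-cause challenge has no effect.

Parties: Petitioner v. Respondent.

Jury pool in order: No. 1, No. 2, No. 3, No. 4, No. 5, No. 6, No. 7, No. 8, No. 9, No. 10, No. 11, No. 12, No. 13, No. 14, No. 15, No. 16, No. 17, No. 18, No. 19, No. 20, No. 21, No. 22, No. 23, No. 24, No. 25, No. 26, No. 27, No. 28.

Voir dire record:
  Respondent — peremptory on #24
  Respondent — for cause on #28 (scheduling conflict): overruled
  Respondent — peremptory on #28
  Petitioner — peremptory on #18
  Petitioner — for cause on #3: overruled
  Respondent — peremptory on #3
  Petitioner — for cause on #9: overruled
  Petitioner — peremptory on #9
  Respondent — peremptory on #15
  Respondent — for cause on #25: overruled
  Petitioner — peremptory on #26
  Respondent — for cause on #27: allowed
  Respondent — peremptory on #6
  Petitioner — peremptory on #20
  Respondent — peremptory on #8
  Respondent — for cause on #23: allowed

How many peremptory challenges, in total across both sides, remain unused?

12

Petitioner allotment: 8 base + 1 × 3 alternates = 11. Respondent allotment: 8 base + 1 × 3 alternates = 11.
Petitioner peremptories used: #18, #9, #26, #20 — 4 (for-cause on #3, #9 don't count).
Respondent peremptories used: #24, #28, #3, #15, #6, #8 — 6 (for-cause on #28, #25, #27, #23 don't count).
Remaining: (11 − 4) + (11 − 6) = 12.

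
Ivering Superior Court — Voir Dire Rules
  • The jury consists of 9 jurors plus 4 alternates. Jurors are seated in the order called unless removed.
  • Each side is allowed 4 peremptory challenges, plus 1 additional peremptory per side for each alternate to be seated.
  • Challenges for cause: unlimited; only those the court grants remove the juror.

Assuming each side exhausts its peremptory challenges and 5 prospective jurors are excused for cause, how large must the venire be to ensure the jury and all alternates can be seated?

34

Seats to fill: 9 + 4 alternates = 13.
Peremptories: 4 + 1×4 = 8 per side × 2 sides = 16.
For-cause removals: 5.
Minimum venire: 13 + 16 + 5 = 34.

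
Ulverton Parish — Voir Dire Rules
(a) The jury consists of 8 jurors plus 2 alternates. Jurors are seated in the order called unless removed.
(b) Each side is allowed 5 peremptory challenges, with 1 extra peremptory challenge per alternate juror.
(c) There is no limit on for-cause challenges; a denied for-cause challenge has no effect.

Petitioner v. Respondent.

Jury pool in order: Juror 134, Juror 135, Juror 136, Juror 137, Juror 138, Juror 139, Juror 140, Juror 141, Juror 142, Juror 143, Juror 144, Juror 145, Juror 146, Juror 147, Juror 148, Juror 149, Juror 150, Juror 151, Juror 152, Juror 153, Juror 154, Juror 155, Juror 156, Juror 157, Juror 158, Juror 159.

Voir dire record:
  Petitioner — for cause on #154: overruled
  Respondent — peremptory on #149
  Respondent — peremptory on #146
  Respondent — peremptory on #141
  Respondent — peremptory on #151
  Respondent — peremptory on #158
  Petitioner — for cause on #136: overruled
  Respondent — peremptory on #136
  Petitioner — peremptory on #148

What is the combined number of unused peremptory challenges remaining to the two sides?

Petitioner allotment: 5 base + 1 × 2 alternates = 7. Respondent allotment: 5 base + 1 × 2 alternates = 7.
Petitioner peremptories used: #148 — 1 (for-cause on #154, #136 don't count).
Respondent peremptories used: #149, #146, #141, #151, #158, #136 — 6.
Remaining: (7 − 1) + (7 − 6) = 7.

7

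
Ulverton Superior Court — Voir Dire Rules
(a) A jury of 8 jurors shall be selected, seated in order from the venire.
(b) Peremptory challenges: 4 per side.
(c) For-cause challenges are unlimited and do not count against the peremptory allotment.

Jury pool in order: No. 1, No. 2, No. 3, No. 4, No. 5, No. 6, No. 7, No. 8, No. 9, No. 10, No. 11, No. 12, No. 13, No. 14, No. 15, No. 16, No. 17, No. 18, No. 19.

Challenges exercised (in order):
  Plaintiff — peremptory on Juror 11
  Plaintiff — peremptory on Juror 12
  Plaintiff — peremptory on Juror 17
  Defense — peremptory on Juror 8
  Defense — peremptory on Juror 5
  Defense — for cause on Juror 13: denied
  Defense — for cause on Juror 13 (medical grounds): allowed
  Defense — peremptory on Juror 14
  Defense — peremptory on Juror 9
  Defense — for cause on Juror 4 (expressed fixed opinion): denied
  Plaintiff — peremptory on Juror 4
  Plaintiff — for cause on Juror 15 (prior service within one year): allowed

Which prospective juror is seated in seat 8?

Removed: #4, #5, #8, #9, #11, #12, #13, #14, #15, #17.
Seating in order: seats 1–8 → #1, #2, #3, #6, #7, #10, #16, #18.
So seat 8 is #18.

18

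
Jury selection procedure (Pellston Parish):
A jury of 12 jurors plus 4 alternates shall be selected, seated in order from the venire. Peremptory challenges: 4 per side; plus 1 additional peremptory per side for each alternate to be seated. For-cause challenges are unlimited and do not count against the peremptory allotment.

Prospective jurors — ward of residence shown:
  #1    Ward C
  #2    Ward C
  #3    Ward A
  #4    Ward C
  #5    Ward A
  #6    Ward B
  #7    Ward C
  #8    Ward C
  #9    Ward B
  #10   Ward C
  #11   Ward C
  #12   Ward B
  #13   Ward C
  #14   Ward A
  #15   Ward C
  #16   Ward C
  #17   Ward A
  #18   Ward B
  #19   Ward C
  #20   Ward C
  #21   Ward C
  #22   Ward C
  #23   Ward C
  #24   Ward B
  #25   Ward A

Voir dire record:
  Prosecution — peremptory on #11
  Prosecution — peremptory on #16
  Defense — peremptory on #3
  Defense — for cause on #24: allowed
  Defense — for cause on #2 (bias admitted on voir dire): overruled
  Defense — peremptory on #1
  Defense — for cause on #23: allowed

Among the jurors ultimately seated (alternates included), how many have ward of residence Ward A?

Removed: #1, #3, #11, #16, #23, #24.
Seated (16 incl. alternates): #2, #4, #5, #6, #7, #8, #9, #10, #12, #13, #14, #15, #17, #18, #19, #20.
Of those, in Ward A: #5, #14, #17 → 3.

3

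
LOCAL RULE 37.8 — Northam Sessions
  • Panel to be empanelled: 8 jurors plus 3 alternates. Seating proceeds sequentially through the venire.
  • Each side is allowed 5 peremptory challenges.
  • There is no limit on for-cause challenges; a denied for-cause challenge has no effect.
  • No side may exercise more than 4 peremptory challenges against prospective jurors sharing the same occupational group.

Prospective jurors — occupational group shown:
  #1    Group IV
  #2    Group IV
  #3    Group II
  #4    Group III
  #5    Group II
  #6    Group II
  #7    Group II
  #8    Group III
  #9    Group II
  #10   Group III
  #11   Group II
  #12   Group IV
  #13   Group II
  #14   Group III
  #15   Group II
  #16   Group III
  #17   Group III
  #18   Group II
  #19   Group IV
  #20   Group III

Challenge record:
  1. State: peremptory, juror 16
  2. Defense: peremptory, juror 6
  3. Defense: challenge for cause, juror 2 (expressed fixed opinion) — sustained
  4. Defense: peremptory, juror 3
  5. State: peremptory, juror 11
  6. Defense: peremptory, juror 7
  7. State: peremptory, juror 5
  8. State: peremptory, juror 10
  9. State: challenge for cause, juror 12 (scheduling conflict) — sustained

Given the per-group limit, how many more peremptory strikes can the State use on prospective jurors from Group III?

1

State peremptories so far: #16, #11, #5, #10 — 4 of 5 used, 1 left overall.
Against Group III: #16, #10 — 2 used; per-group cap 4 leaves 2.
Binding limit: min(1, 2) = 1.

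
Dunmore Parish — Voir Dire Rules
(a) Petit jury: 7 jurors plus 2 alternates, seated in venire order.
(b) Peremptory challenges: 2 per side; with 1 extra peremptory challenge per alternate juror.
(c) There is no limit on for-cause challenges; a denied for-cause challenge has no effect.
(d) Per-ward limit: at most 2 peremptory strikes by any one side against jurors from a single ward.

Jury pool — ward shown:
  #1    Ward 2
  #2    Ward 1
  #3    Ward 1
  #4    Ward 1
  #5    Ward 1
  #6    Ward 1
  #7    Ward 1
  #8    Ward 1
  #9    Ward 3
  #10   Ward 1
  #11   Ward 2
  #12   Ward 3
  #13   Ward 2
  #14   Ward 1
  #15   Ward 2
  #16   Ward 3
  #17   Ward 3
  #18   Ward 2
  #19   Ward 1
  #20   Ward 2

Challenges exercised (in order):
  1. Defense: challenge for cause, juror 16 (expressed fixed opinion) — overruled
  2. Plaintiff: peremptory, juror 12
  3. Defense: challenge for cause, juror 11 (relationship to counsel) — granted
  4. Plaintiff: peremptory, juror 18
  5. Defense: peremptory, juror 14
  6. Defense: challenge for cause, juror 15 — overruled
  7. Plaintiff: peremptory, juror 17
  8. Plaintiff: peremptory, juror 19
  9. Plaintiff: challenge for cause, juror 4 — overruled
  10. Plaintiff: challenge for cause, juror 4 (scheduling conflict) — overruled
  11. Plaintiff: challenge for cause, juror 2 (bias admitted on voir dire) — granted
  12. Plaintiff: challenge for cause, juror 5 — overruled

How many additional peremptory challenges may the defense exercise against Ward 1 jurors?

Defense peremptories so far: #14 — 1 of 4 used, 3 left overall.
Against Ward 1: #14 — 1 used; per-ward cap 2 leaves 1.
Binding limit: min(3, 1) = 1.

1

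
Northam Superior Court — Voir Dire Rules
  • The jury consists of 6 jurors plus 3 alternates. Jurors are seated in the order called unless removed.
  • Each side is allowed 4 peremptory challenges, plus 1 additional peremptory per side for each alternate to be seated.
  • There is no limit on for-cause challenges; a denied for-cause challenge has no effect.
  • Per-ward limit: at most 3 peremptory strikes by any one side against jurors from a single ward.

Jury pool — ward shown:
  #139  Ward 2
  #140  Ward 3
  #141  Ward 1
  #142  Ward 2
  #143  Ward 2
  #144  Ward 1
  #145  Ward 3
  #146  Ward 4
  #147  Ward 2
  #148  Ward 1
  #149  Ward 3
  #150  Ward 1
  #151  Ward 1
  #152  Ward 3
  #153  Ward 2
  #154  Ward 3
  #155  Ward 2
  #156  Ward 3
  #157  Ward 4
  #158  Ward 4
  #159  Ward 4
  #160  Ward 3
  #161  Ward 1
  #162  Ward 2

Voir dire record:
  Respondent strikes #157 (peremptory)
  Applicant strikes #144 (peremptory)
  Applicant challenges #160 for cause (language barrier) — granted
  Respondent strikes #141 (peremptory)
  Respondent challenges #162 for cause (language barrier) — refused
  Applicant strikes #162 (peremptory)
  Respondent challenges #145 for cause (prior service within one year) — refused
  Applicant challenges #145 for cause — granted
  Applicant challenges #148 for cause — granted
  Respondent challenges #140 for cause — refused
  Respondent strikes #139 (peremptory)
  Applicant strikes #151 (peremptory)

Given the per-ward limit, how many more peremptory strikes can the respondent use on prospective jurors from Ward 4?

Respondent peremptories so far: #157, #141, #139 — 3 of 7 used, 4 left overall.
Against Ward 4: #157 — 1 used; per-ward cap 3 leaves 2.
Binding limit: min(4, 2) = 2.

2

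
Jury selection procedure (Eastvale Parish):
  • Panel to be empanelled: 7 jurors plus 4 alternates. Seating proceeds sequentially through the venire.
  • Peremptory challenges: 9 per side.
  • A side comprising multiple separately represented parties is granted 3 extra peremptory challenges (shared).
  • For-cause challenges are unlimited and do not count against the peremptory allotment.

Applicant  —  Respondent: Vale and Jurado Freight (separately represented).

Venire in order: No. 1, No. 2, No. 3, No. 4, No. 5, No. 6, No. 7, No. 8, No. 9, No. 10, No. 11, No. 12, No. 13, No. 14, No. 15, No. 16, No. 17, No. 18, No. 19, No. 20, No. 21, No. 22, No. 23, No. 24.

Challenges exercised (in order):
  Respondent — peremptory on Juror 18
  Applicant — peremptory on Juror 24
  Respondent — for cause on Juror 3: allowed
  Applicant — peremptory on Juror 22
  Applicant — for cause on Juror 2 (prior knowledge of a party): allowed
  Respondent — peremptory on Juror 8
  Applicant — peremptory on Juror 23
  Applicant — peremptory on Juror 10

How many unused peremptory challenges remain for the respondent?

Respondent allotment: 9 base + 3 multi-party = 12.
Respondent peremptories used: #18, #8 — 2 (the for-cause on #3 doesn't count).
Remaining: 12 − 2 = 10.

10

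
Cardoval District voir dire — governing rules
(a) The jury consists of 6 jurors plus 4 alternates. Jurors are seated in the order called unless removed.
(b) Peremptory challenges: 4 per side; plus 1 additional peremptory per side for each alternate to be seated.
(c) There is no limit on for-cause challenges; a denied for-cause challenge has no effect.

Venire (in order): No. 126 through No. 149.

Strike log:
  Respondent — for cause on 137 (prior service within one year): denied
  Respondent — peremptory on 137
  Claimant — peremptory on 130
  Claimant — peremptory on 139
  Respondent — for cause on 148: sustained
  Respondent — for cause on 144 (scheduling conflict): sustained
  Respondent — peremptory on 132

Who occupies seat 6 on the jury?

Removed: #130, #132, #137, #139, #144, #148.
Seating in order: seats 1–6 → #126, #127, #128, #129, #131, #133; alternates → #134, #135, #136, #138.
So seat 6 is #133.

133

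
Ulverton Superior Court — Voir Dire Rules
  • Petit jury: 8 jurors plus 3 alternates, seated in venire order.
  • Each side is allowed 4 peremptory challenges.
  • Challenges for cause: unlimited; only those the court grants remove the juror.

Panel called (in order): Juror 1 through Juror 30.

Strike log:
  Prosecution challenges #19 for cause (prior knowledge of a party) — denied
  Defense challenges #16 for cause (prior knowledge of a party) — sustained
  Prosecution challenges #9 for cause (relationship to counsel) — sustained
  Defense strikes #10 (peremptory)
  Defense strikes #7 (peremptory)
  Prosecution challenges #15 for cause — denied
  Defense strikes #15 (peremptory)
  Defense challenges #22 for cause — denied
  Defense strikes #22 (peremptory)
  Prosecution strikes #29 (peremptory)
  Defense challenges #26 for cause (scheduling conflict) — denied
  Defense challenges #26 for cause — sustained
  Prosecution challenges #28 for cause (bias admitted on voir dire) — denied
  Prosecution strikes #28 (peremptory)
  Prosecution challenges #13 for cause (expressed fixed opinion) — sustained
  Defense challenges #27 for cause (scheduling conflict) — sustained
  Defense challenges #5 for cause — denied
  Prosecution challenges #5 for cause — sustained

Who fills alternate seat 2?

Removed: #5, #7, #9, #10, #13, #15, #16, #22, #26, #27, #28, #29. (#19 stays — for-cause denied.)
Seating in order: seats 1–8 → #1, #2, #3, #4, #6, #8, #11, #12; alternates → #14, #17, #18.
So alternate 2 is #17.

17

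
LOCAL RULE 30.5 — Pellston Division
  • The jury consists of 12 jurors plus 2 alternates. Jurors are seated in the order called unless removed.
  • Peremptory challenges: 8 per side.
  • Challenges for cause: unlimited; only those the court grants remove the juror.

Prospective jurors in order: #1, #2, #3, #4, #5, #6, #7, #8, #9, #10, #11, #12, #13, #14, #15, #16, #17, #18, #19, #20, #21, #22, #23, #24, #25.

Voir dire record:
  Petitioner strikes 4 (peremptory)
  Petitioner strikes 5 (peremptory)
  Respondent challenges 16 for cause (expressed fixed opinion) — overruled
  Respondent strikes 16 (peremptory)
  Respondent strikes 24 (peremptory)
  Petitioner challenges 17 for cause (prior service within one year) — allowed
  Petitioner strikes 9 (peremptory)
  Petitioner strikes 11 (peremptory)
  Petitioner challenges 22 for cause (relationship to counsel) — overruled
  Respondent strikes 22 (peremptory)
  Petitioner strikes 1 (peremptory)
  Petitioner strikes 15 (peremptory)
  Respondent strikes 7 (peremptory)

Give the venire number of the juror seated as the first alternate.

Removed: #1, #4, #5, #7, #9, #11, #15, #16, #17, #22, #24.
Seating in order: seats 1–12 → #2, #3, #6, #8, #10, #12, #13, #14, #18, #19, #20, #21; alternates → #23, #25.
So alternate 1 is #23.

23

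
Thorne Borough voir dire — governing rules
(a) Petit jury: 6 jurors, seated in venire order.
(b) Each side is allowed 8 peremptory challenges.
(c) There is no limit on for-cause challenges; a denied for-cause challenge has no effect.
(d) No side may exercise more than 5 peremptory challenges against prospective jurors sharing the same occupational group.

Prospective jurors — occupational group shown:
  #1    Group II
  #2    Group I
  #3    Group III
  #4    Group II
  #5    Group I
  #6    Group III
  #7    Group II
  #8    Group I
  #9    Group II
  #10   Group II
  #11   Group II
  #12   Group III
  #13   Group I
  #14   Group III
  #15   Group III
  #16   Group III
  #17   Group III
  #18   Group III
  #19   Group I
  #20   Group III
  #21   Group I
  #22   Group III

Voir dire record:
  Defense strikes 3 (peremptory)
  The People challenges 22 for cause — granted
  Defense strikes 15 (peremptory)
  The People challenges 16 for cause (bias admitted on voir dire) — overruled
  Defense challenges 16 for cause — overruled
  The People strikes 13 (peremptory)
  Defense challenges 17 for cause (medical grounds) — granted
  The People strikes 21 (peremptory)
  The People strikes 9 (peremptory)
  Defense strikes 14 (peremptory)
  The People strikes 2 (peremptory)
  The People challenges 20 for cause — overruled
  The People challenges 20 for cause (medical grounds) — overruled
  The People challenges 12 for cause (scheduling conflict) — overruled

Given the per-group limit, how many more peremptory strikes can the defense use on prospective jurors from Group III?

2

Defense peremptories so far: #3, #15, #14 — 3 of 8 used, 5 left overall.
Against Group III: #3, #15, #14 — 3 used; per-group cap 5 leaves 2.
Binding limit: min(5, 2) = 2.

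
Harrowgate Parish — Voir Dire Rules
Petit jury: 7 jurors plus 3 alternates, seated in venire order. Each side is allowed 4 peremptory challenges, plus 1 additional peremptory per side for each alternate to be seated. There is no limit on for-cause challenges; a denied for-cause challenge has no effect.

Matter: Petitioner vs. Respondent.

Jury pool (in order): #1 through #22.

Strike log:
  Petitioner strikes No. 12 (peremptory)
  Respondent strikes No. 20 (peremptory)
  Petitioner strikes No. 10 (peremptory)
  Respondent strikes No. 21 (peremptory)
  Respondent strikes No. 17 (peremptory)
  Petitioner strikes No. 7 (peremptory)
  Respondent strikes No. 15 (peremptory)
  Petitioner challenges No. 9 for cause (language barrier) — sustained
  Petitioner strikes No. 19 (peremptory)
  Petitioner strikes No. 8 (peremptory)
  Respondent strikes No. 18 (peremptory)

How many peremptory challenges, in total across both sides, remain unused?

Petitioner allotment: 4 base + 1 × 3 alternates = 7. Respondent allotment: 4 base + 1 × 3 alternates = 7.
Petitioner peremptories used: #12, #10, #7, #19, #8 — 5 (the for-cause on #9 doesn't count).
Respondent peremptories used: #20, #21, #17, #15, #18 — 5.
Remaining: (7 − 5) + (7 − 5) = 4.

4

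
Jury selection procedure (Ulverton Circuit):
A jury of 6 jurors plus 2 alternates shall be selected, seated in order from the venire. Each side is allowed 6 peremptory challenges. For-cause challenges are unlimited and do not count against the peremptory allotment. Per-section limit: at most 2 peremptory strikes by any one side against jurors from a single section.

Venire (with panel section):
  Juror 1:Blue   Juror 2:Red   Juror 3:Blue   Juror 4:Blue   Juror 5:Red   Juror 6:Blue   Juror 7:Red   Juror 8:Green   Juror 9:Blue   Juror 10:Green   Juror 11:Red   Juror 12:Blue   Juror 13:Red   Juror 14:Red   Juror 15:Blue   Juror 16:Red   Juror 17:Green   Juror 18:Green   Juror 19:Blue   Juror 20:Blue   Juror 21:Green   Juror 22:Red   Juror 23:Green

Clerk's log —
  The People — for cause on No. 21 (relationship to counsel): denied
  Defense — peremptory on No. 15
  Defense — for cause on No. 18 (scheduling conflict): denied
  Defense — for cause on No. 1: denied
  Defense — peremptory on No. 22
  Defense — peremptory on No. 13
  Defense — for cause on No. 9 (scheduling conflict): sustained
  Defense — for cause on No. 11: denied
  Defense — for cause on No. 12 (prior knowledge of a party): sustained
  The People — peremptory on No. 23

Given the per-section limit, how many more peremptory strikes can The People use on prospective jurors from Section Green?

1

The People peremptories so far: #23 — 1 of 6 used, 5 left overall.
Against Section Green: #23 — 1 used; per-section cap 2 leaves 1.
Binding limit: min(5, 1) = 1.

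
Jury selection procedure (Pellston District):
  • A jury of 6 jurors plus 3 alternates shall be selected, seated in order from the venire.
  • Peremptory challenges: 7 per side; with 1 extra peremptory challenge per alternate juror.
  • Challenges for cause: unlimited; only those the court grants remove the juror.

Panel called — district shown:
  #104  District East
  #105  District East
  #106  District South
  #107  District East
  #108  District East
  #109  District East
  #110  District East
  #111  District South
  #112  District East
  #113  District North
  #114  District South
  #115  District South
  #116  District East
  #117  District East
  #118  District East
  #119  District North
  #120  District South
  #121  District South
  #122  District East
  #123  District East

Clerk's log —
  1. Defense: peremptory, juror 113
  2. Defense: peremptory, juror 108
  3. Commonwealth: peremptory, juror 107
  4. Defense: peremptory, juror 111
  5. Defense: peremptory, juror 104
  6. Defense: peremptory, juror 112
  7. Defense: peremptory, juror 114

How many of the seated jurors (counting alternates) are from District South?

2

Removed: #104, #107, #108, #111, #112, #113, #114.
Seated (9 incl. alternates): #105, #106, #109, #110, #115, #116, #117, #118, #119.
Of those, in District South: #106, #115 → 2.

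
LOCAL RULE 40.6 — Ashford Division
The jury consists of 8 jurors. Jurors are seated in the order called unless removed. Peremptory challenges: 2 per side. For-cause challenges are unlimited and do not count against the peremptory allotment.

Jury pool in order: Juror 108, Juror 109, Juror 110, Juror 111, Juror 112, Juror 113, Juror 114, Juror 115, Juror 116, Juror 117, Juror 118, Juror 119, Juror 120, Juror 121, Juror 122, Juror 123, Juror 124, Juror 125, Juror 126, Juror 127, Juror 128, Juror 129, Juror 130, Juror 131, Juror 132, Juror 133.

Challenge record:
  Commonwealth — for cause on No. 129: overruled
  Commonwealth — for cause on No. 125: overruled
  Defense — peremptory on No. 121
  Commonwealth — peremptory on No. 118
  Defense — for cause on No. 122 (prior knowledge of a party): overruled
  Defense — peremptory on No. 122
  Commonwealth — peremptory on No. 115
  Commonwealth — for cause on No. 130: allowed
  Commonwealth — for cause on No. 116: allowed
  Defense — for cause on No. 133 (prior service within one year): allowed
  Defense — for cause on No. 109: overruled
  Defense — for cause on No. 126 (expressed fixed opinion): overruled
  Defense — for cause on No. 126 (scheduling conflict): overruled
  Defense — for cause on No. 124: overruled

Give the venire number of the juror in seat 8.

117

Removed: #115, #116, #118, #121, #122, #130, #133. (#109, #124, #125, #126, #129 stay — for-cause denied.)
Seating in order: seats 1–8 → #108, #109, #110, #111, #112, #113, #114, #117.
So seat 8 is #117.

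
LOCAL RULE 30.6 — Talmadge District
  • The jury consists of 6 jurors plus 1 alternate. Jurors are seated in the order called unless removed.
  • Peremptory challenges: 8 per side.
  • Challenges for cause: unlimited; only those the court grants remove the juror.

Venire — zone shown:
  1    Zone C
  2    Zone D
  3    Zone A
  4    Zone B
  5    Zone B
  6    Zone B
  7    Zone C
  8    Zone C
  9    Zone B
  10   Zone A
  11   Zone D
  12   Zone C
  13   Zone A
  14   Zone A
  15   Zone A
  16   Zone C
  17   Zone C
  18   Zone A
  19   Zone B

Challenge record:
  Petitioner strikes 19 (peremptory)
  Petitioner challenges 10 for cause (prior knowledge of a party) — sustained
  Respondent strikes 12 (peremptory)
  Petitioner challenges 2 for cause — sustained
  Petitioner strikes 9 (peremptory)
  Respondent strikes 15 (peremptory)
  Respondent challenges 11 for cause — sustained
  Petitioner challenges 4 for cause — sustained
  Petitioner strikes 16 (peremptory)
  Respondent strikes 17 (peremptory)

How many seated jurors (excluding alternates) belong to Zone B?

2

Removed: #2, #4, #9, #10, #11, #12, #15, #16, #17, #19.
Seated jurors 1–6: #1, #3, #5, #6, #7, #8 (alternates #13 not counted).
Of those, in Zone B: #5, #6 → 2.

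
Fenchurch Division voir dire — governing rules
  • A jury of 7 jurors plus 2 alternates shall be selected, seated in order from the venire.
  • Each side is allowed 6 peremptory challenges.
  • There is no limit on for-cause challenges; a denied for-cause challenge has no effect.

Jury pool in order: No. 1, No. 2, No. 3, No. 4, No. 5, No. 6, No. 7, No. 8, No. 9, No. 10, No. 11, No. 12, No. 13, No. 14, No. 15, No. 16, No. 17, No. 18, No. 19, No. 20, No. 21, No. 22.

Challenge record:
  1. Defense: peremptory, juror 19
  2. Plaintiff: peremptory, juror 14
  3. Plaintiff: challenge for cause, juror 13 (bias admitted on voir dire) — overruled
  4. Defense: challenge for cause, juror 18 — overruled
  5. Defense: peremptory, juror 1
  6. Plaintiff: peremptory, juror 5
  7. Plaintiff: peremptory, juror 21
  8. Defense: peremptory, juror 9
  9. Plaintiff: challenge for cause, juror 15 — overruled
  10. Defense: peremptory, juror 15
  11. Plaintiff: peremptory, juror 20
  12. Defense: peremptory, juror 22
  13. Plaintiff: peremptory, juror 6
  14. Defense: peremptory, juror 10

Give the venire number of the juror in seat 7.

Removed: #1, #5, #6, #9, #10, #14, #15, #19, #20, #21, #22. (#13, #18 stay — for-cause denied.)
Seating in order: seats 1–7 → #2, #3, #4, #7, #8, #11, #12; alternates → #13, #16.
So seat 7 is #12.

12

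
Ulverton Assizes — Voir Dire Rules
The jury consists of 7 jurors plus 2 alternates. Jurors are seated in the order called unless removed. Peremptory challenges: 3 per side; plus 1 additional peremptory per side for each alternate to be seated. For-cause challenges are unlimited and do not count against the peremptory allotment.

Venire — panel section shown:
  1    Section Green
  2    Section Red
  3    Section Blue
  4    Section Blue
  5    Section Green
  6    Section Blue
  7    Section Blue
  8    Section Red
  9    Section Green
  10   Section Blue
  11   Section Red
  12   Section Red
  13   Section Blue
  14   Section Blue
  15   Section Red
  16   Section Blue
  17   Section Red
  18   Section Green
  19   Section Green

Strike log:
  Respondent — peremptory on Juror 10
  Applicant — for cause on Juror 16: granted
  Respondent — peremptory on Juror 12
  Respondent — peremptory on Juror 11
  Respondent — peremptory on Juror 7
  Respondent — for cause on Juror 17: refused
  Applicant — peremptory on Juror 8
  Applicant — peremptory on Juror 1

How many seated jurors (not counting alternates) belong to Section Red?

1

Removed: #1, #7, #8, #10, #11, #12, #16.
Seated jurors 1–7: #2, #3, #4, #5, #6, #9, #13 (alternates #14, #15 not counted).
Of those, in Section Red: #2 → 1.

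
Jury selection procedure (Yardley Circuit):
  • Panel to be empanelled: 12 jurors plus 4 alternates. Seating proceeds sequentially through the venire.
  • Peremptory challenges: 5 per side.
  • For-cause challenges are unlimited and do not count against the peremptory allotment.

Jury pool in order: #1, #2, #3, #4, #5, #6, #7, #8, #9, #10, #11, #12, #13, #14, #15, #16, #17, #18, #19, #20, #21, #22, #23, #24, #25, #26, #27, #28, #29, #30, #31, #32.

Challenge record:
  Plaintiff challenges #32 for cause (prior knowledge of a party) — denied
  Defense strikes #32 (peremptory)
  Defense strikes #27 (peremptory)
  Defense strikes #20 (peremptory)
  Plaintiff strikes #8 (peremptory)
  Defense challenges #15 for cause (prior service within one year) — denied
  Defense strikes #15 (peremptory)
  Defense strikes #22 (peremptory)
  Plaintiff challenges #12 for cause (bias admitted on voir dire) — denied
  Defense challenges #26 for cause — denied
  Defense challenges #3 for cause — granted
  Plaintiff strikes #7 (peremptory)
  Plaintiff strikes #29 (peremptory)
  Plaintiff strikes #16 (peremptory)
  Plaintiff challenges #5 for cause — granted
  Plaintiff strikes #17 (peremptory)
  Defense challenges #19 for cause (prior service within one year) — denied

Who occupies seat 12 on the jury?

Removed: #3, #5, #7, #8, #15, #16, #17, #20, #22, #27, #29, #32. (#12, #19, #26 stay — for-cause denied.)
Seating in order: seats 1–12 → #1, #2, #4, #6, #9, #10, #11, #12, #13, #14, #18, #19; alternates → #21, #23, #24, #25.
So seat 12 is #19.

19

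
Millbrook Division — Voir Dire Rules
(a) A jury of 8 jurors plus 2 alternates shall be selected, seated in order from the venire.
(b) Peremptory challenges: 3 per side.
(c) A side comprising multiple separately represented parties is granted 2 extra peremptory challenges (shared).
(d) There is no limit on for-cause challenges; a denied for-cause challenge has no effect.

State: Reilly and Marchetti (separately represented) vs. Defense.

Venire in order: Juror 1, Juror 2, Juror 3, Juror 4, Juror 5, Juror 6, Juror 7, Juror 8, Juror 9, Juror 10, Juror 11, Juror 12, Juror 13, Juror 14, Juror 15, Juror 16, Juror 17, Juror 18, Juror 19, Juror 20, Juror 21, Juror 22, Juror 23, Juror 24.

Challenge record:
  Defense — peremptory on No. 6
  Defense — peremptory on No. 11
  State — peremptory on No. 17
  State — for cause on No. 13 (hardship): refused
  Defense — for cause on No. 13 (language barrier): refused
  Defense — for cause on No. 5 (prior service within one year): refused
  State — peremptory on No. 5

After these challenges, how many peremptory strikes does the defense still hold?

Defense allotment: 3.
Defense peremptories used: #6, #11 — 2 (for-cause on #13, #5 don't count).
Remaining: 3 − 2 = 1.

1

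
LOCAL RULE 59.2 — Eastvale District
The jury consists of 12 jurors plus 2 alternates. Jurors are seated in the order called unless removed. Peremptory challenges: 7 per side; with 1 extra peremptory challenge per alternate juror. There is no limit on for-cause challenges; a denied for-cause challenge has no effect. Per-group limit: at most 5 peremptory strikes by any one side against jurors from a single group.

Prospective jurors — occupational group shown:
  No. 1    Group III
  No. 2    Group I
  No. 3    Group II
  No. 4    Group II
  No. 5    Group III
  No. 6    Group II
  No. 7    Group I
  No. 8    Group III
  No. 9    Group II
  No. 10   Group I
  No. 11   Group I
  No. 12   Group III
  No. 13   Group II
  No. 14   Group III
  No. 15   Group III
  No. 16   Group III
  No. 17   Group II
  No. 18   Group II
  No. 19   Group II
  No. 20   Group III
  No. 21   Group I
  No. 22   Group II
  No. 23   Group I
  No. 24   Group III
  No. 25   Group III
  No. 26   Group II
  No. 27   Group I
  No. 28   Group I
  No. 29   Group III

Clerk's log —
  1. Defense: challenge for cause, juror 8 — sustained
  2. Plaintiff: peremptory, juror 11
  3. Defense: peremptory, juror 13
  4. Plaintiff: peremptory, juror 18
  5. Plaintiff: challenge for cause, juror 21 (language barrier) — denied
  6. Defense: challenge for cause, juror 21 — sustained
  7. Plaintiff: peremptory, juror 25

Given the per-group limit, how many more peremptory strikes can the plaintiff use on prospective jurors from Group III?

Plaintiff peremptories so far: #11, #18, #25 — 3 of 9 used, 6 left overall.
Against Group III: #25 — 1 used; per-group cap 5 leaves 4.
Binding limit: min(6, 4) = 4.

4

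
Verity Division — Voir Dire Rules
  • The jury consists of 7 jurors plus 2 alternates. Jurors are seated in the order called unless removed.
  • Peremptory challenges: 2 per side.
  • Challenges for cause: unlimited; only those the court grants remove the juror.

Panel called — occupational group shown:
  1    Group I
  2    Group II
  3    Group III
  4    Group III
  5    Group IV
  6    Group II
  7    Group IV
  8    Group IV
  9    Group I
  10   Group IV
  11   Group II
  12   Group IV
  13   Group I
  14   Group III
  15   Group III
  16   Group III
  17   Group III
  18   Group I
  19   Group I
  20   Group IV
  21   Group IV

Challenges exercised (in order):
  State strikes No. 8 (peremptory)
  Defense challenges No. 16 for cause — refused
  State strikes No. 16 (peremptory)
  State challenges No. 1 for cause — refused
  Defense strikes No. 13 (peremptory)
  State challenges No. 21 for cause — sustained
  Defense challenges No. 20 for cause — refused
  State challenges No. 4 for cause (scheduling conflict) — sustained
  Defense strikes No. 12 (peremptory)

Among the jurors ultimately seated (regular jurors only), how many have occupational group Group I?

Removed: #4, #8, #12, #13, #16, #21.
Seated jurors 1–7: #1, #2, #3, #5, #6, #7, #9 (alternates #10, #11 not counted).
Of those, in Group I: #1, #9 → 2.

2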